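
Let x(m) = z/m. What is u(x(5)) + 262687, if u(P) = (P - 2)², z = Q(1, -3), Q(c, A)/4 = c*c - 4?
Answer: 6567659/25 ≈ 2.6271e+5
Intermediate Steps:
Q(c, A) = -16 + 4*c² (Q(c, A) = 4*(c*c - 4) = 4*(c² - 4) = 4*(-4 + c²) = -16 + 4*c²)
z = -12 (z = -16 + 4*1² = -16 + 4*1 = -16 + 4 = -12)
x(m) = -12/m
u(P) = (-2 + P)²
u(x(5)) + 262687 = (-2 - 12/5)² + 262687 = (-22/5)² + 262687 = 484/25 + 262687 = 6567659/25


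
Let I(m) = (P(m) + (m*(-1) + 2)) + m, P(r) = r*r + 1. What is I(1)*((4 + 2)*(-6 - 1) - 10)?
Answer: -208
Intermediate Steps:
P(r) = 1 + r² (P(r) = r² + 1 = 1 + r²)
I(m) = 3 + m² (I(m) = ((1 + m²) + (m*(-1) + 2)) + m = ((1 + m²) + (-m + 2)) + m = ((1 + m²) + (2 - m)) + m = (3 + m² - m) + m = 3 + m²)
I(1)*((4 + 2)*(-6 - 1) - 10) = (3 + 1²)*((4 + 2)*(-6 - 1) - 10) = (3 + 1)*(6*(-7) - 10) = 4*(-42 - 10) = 4*(-52) = -208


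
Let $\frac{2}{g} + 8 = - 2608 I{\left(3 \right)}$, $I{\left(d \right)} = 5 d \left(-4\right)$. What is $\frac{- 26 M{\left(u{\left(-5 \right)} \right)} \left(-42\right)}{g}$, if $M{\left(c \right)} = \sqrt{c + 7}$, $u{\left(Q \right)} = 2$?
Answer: $256301136$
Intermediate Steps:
$I{\left(d \right)} = - 20 d$
$g = \frac{1}{78236}$ ($g = \frac{2}{-8 - 2608 \left(\left(-20\right) 3\right)} = \frac{2}{-8 - -156480} = \frac{2}{-8 + 156480} = \frac{2}{156472} = 2 \cdot \frac{1}{156472} = \frac{1}{78236} \approx 1.2782 \cdot 10^{-5}$)
$M{\left(c \right)} = \sqrt{7 + c}$
$\frac{- 26 M{\left(u{\left(-5 \right)} \right)} \left(-42\right)}{g} = - 26 \sqrt{7 + 2} \left(-42\right) \frac{1}{\frac{1}{78236}} = - 26 \sqrt{9} \left(-42\right) 78236 = \left(-26\right) 3 \left(-42\right) 78236 = \left(-78\right) \left(-42\right) 78236 = 3276 \cdot 78236 = 256301136$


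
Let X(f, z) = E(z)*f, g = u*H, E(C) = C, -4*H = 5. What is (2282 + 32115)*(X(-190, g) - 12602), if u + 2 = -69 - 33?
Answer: -1283076894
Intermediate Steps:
H = -5/4 (H = -¼*5 = -5/4 ≈ -1.2500)
u = -104 (u = -2 + (-69 - 33) = -2 - 102 = -104)
g = 130 (g = -104*(-5/4) = 130)
X(f, z) = f*z (X(f, z) = z*f = f*z)
(2282 + 32115)*(X(-190, g) - 12602) = (2282 + 32115)*(-190*130 - 12602) = 34397*(-24700 - 12602) = 34397*(-37302) = -1283076894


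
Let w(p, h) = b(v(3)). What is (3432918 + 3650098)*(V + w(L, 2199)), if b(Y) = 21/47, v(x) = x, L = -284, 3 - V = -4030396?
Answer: 1341727037102384/47 ≈ 2.8547e+13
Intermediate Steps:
V = 4030399 (V = 3 - 1*(-4030396) = 3 + 4030396 = 4030399)
b(Y) = 21/47 (b(Y) = 21*(1/47) = 21/47)
w(p, h) = 21/47
(3432918 + 3650098)*(V + w(L, 2199)) = (3432918 + 3650098)*(4030399 + 21/47) = 7083016*(189428774/47) = 1341727037102384/47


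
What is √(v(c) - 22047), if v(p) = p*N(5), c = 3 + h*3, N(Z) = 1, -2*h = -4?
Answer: I*√22038 ≈ 148.45*I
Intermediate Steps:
h = 2 (h = -½*(-4) = 2)
c = 9 (c = 3 + 2*3 = 3 + 6 = 9)
v(p) = p (v(p) = p*1 = p)
√(v(c) - 22047) = √(9 - 22047) = √(-22038) = I*√22038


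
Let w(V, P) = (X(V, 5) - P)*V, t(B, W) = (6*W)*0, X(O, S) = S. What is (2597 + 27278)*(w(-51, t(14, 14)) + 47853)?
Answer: 1421990250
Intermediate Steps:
t(B, W) = 0
w(V, P) = V*(5 - P) (w(V, P) = (5 - P)*V = V*(5 - P))
(2597 + 27278)*(w(-51, t(14, 14)) + 47853) = (2597 + 27278)*(-51*(5 - 1*0) + 47853) = 29875*(-51*(5 + 0) + 47853) = 29875*(-51*5 + 47853) = 29875*(-255 + 47853) = 29875*47598 = 1421990250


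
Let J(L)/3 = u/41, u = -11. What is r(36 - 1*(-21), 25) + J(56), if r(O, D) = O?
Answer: 2304/41 ≈ 56.195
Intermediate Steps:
J(L) = -33/41 (J(L) = 3*(-11/41) = -33/41)
r(36 - 1*(-21), 25) + J(56) = (36 - 1*(-21)) - 33/41 = (36 + 21) - 33/41 = 57 - 33/41 = 2304/41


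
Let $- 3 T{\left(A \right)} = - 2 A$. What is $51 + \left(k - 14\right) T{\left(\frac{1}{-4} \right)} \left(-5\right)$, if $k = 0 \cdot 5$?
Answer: $\frac{118}{3} \approx 39.333$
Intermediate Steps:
$k = 0$
$T{\left(A \right)} = \frac{2 A}{3}$ ($T{\left(A \right)} = - \frac{\left(-2\right) A}{3} = \frac{2 A}{3}$)
$51 + \left(k - 14\right) T{\left(\frac{1}{-4} \right)} \left(-5\right) = 51 + \left(0 - 14\right) \frac{2}{3 \left(-4\right)} \left(-5\right) = 51 - 14 \cdot \frac{2}{3} \left(- \frac{1}{4}\right) \left(-5\right) = 51 - 14 \left(\left(- \frac{1}{6}\right) \left(-5\right)\right) = 51 - \frac{35}{3} = \frac{118}{3}$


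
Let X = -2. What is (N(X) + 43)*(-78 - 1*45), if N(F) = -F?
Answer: -5535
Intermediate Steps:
(N(X) + 43)*(-78 - 1*45) = (-1*(-2) + 43)*(-78 - 1*45) = (2 + 43)*(-78 - 45) = 45*(-123) = -5535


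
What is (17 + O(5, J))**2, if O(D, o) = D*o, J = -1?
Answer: 144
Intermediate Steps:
(17 + O(5, J))**2 = (17 + 5*(-1))**2 = (17 - 5)**2 = 12**2 = 144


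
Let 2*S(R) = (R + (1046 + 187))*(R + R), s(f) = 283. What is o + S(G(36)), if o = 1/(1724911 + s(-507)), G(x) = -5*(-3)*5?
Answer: 169241531401/1725194 ≈ 98100.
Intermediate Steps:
G(x) = 75 (G(x) = 15*5 = 75)
o = 1/1725194 (o = 1/(1724911 + 283) = 1/1725194 ≈ 5.7964e-7)
S(R) = R*(1233 + R) (S(R) = ((R + (1046 + 187))*(R + R))/2 = ((R + 1233)*(2*R))/2 = ((1233 + R)*(2*R))/2 = (2*R*(1233 + R))/2 = R*(1233 + R))
o + S(G(36)) = 1/1725194 + 75*(1233 + 75) = 1/1725194 + 75*1308 = 1/1725194 + 98100 = 169241531401/1725194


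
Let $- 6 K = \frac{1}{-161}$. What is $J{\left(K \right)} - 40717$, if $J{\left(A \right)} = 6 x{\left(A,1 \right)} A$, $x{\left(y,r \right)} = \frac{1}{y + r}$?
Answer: $- \frac{39373333}{967} \approx -40717.0$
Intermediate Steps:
$K = \frac{1}{966}$ ($K = - \frac{1}{6 \left(-161\right)} = \left(- \frac{1}{6}\right) \left(- \frac{1}{161}\right) = \frac{1}{966} \approx 0.0010352$)
$x{\left(y,r \right)} = \frac{1}{r + y}$
$J{\left(A \right)} = \frac{6 A}{1 + A}$ ($J{\left(A \right)} = \frac{6}{1 + A} A = \frac{6 A}{1 + A}$)
$J{\left(K \right)} - 40717 = 6 \cdot \frac{1}{966} \frac{1}{1 + \frac{1}{966}} - 40717 = 6 \cdot \frac{1}{966} \frac{1}{\frac{967}{966}} - 40717 = 6 \cdot \frac{1}{966} \cdot \frac{966}{967} - 40717 = \frac{6}{967} - 40717 = - \frac{39373333}{967}$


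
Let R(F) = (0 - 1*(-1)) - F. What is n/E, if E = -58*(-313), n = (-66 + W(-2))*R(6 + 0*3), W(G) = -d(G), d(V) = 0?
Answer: 165/9077 ≈ 0.018178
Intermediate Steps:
W(G) = 0 (W(G) = -1*0 = 0)
R(F) = 1 - F (R(F) = (0 + 1) - F = 1 - F)
n = 330 (n = (-66 + 0)*(1 - (6 + 0*3)) = -66*(1 - (6 + 0)) = -66*(1 - 1*6) = -66*(1 - 6) = -66*(-5) = 330)
E = 18154
n/E = 330/18154 = 330*(1/18154) = 165/9077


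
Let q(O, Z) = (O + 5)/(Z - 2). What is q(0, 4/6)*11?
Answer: -165/4 ≈ -41.250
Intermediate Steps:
q(O, Z) = (5 + O)/(-2 + Z)
q(0, 4/6)*11 = ((5 + 0)/(-2 + 4/6))*11 = (5/(-2 + 4*(1/6)))*11 = (5/(-2 + 2/3))*11 = (5/(-4/3))*11 = -3/4*5*11 = -15/4*11 = -165/4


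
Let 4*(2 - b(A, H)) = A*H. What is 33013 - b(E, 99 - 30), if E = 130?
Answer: 70507/2 ≈ 35254.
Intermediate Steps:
b(A, H) = 2 - A*H/4
33013 - b(E, 99 - 30) = 33013 - (2 - ¼*130*(99 - 30)) = 33013 - (2 - ¼*130*69) = 33013 - (2 - 4485/2) = 33013 - 1*(-4481/2) = 33013 + 4481/2 = 70507/2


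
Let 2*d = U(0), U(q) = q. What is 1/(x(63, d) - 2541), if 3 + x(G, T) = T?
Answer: -1/2544 ≈ -0.00039308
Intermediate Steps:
d = 0 (d = (½)*0 = 0)
x(G, T) = -3 + T
1/(x(63, d) - 2541) = 1/((-3 + 0) - 2541) = 1/(-3 - 2541) = 1/(-2544) = -1/2544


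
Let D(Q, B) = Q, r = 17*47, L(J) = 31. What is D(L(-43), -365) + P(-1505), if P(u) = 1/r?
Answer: 24770/799 ≈ 31.001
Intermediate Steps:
r = 799
P(u) = 1/799
D(L(-43), -365) + P(-1505) = 31 + 1/799 = 24770/799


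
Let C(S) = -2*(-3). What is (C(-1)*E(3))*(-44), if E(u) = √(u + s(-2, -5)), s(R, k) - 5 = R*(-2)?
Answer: -528*√3 ≈ -914.52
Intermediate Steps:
s(R, k) = 5 - 2*R (s(R, k) = 5 + R*(-2) = 5 - 2*R)
E(u) = √(9 + u) (E(u) = √(u + (5 - 2*(-2))) = √(u + (5 + 4)) = √(u + 9) = √(9 + u))
C(S) = 6
(C(-1)*E(3))*(-44) = (6*√(9 + 3))*(-44) = (6*√12)*(-44) = (6*(2*√3))*(-44) = (12*√3)*(-44) = -528*√3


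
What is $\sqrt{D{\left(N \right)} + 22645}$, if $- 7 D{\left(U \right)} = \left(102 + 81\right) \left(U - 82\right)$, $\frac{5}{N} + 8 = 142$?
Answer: $\frac{\sqrt{445088638}}{134} \approx 157.44$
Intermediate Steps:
$N = \frac{5}{134}$ ($N = \frac{5}{-8 + 142} = \frac{5}{134} \approx 0.037313$)
$D{\left(U \right)} = \frac{15006}{7} - \frac{183 U}{7}$ ($D{\left(U \right)} = - \frac{\left(102 + 81\right) \left(U - 82\right)}{7} = - \frac{183 \left(-82 + U\right)}{7} = - \frac{-15006 + 183 U}{7} = \frac{15006}{7} - \frac{183 U}{7}$)
$\sqrt{D{\left(N \right)} + 22645} = \sqrt{\left(\frac{15006}{7} - \frac{915}{938}\right) + 22645} = \sqrt{\frac{287127}{134} + 22645} = \sqrt{\frac{3321557}{134}} = \frac{\sqrt{445088638}}{134}$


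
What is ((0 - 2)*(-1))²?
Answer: 4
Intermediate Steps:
((0 - 2)*(-1))² = (-2*(-1))² = 2² = 4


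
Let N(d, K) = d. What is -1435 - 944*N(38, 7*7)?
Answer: -37307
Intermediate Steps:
-1435 - 944*N(38, 7*7) = -1435 - 944*38 = -1435 - 35872 = -37307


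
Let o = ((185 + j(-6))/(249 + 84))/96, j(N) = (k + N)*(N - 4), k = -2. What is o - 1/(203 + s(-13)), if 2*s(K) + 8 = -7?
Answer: 39679/12499488 ≈ 0.0031745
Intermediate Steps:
j(N) = (-4 + N)*(-2 + N) (j(N) = (-2 + N)*(N - 4) = (-2 + N)*(-4 + N) = (-4 + N)*(-2 + N))
s(K) = -15/2 (s(K) = -4 + (½)*(-7) = -4 - 7/2 = -15/2)
o = 265/31968 (o = ((185 + (8 + (-6)² - 6*(-6)))/(249 + 84))/96 = ((185 + (8 + 36 + 36))/333)*(1/96) = ((185 + 80)*(1/333))*(1/96) = (265*(1/333))*(1/96) = (265/333)*(1/96) = 265/31968 ≈ 0.0082895)
o - 1/(203 + s(-13)) = 265/31968 - 1/(203 - 15/2) = 265/31968 - 1/391/2 = 265/31968 - 1*2/391 = 265/31968 - 2/391 = 39679/12499488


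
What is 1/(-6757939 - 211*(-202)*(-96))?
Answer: -1/10849651 ≈ -9.2169e-8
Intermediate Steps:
1/(-6757939 - 211*(-202)*(-96)) = 1/(-6757939 + 42622*(-96)) = 1/(-6757939 - 4091712) = 1/(-10849651) = -1/10849651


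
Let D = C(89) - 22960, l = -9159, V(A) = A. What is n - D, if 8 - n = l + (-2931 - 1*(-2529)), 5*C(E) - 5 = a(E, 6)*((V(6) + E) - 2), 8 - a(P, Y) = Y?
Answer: 162454/5 ≈ 32491.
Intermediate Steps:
a(P, Y) = 8 - Y
C(E) = 13/5 + 2*E/5 (C(E) = 1 + ((8 - 1*6)*((6 + E) - 2))/5 = 1 + ((8 - 6)*(4 + E))/5 = 1 + (2*(4 + E))/5 = 1 + (8 + 2*E)/5 = 1 + (8/5 + 2*E/5) = 13/5 + 2*E/5)
n = 9569 (n = 8 - (-9159 + (-2931 - 1*(-2529))) = 8 - (-9159 + (-2931 + 2529)) = 8 - (-9159 - 402) = 8 - 1*(-9561) = 8 + 9561 = 9569)
D = -114609/5 (D = (13/5 + (⅖)*89) - 22960 = (13/5 + 178/5) - 22960 = 191/5 - 22960 = -114609/5 ≈ -22922.)
n - D = 9569 - 1*(-114609/5) = 9569 + 114609/5 = 162454/5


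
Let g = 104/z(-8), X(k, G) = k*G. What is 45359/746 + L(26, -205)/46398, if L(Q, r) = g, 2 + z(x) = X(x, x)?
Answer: 32620806067/536500074 ≈ 60.803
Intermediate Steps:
X(k, G) = G*k
z(x) = -2 + x² (z(x) = -2 + x*x = -2 + x²)
g = 52/31 (g = 104/(-2 + (-8)²) = 104/(-2 + 64) = 104/62 = 104*(1/62) = 52/31 ≈ 1.6774)
L(Q, r) = 52/31
45359/746 + L(26, -205)/46398 = 45359/746 + (52/31)/46398 = 45359*(1/746) + (52/31)*(1/46398) = 45359/746 + 26/719169 = 32620806067/536500074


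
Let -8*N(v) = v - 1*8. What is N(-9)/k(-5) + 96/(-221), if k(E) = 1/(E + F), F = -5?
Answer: -19169/884 ≈ -21.684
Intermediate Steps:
k(E) = 1/(-5 + E) (k(E) = 1/(E - 5) = 1/(-5 + E))
N(v) = 1 - v/8 (N(v) = -(v - 1*8)/8 = -(v - 8)/8 = -(-8 + v)/8 = 1 - v/8)
N(-9)/k(-5) + 96/(-221) = (1 - 1/8*(-9))/(1/(-5 - 5)) + 96/(-221) = (1 + 9/8)/(1/(-10)) + 96*(-1/221) = 17/(8*(-1/10)) - 96/221 = (17/8)*(-10) - 96/221 = -85/4 - 96/221 = -19169/884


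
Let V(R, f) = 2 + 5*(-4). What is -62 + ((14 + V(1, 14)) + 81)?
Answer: 15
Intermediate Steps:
V(R, f) = -18 (V(R, f) = 2 - 20 = -18)
-62 + ((14 + V(1, 14)) + 81) = -62 + ((14 - 18) + 81) = -62 + (-4 + 81) = -62 + 77 = 15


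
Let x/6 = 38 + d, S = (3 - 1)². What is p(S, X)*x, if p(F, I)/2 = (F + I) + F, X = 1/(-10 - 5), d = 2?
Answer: 3808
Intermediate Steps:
X = -1/15 (X = 1/(-15) = -1/15 ≈ -0.066667)
S = 4 (S = 2² = 4)
p(F, I) = 2*I + 4*F (p(F, I) = 2*((F + I) + F) = 2*(I + 2*F) = 2*I + 4*F)
x = 240 (x = 6*(38 + 2) = 6*40 = 240)
p(S, X)*x = (2*(-1/15) + 4*4)*240 = (-2/15 + 16)*240 = (238/15)*240 = 3808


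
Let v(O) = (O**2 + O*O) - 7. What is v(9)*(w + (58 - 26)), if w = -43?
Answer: -1705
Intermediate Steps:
v(O) = -7 + 2*O**2 (v(O) = (O**2 + O**2) - 7 = 2*O**2 - 7 = -7 + 2*O**2)
v(9)*(w + (58 - 26)) = (-7 + 2*9**2)*(-43 + (58 - 26)) = (-7 + 2*81)*(-43 + 32) = (-7 + 162)*(-11) = 155*(-11) = -1705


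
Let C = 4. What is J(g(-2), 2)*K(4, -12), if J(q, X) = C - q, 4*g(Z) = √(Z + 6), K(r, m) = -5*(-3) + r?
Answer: 133/2 ≈ 66.500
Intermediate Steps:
K(r, m) = 15 + r
g(Z) = √(6 + Z)/4 (g(Z) = √(Z + 6)/4 = √(6 + Z)/4)
J(q, X) = 4 - q
J(g(-2), 2)*K(4, -12) = (4 - √(6 - 2)/4)*(15 + 4) = (4 - √4/4)*19 = (4 - 2/4)*19 = (4 - 1*½)*19 = (4 - ½)*19 = (7/2)*19 = 133/2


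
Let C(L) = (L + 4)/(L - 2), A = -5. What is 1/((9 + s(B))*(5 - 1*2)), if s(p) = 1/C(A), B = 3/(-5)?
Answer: 1/48 ≈ 0.020833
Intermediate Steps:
B = -⅗ (B = 3*(-⅕) = -⅗ ≈ -0.60000)
C(L) = (4 + L)/(-2 + L)
s(p) = 7 (s(p) = 1/((4 - 5)/(-2 - 5)) = 1/(-1/(-7)) = 1/(-⅐*(-1)) = 1/(⅐) = 7)
1/((9 + s(B))*(5 - 1*2)) = 1/((9 + 7)*(5 - 1*2)) = 1/(16*(5 - 2)) = 1/(16*3) = 1/48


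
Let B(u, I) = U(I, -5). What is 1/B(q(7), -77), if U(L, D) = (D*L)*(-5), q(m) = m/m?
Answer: -1/1925 ≈ -0.00051948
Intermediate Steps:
q(m) = 1
U(L, D) = -5*D*L
B(u, I) = 25*I (B(u, I) = -5*(-5)*I = 25*I)
1/B(q(7), -77) = 1/(25*(-77)) = 1/(-1925) = -1/1925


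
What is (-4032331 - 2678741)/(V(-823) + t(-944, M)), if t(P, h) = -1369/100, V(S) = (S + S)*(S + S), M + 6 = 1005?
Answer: -223702400/90310077 ≈ -2.4770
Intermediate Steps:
M = 999 (M = -6 + 1005 = 999)
V(S) = 4*S**2 (V(S) = (2*S)*(2*S) = 4*S**2)
t(P, h) = -1369/100 (t(P, h) = -1369*1/100 = -1369/100)
(-4032331 - 2678741)/(V(-823) + t(-944, M)) = (-4032331 - 2678741)/(4*(-823)**2 - 1369/100) = -6711072/(4*677329 - 1369/100) = -6711072/(2709316 - 1369/100) = -6711072/270930231/100 = -6711072*100/270930231 = -223702400/90310077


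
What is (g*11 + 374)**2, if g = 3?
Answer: 165649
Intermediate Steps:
(g*11 + 374)**2 = (3*11 + 374)**2 = (33 + 374)**2 = 407**2 = 165649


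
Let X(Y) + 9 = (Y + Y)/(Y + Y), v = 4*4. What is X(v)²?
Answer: 64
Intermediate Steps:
v = 16
X(Y) = -8 (X(Y) = -9 + (Y + Y)/(Y + Y) = -9 + (2*Y)/((2*Y)) = -9 + (2*Y)*(1/(2*Y)) = -9 + 1 = -8)
X(v)² = (-8)² = 64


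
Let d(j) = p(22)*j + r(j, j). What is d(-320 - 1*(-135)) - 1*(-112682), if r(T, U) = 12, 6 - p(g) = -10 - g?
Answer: 105664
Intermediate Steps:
p(g) = 16 + g (p(g) = 6 - (-10 - g) = 6 + (10 + g) = 16 + g)
d(j) = 12 + 38*j (d(j) = (16 + 22)*j + 12 = 38*j + 12 = 12 + 38*j)
d(-320 - 1*(-135)) - 1*(-112682) = (12 + 38*(-320 - 1*(-135))) - 1*(-112682) = (12 + 38*(-320 + 135)) + 112682 = (12 + 38*(-185)) + 112682 = (12 - 7030) + 112682 = -7018 + 112682 = 105664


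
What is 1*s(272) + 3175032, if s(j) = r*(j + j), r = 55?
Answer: 3204952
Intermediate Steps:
s(j) = 110*j (s(j) = 55*(j + j) = 55*(2*j) = 110*j)
1*s(272) + 3175032 = 1*(110*272) + 3175032 = 1*29920 + 3175032 = 29920 + 3175032 = 3204952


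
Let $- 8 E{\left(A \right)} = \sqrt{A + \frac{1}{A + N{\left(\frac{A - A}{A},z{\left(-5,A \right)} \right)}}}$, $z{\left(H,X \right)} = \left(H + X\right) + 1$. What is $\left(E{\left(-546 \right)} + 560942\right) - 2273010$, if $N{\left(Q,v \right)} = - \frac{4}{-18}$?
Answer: $-1712068 - \frac{i \sqrt{823362027}}{9824} \approx -1.7121 \cdot 10^{6} - 2.9208 i$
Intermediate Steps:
$z{\left(H,X \right)} = 1 + H + X$
$N{\left(Q,v \right)} = \frac{2}{9}$ ($N{\left(Q,v \right)} = \left(-4\right) \left(- \frac{1}{18}\right) = \frac{2}{9}$)
$E{\left(A \right)} = - \frac{\sqrt{A + \frac{1}{\frac{2}{9} + A}}}{8}$ ($E{\left(A \right)} = - \frac{\sqrt{A + \frac{1}{A + \frac{2}{9}}}}{8} = - \frac{\sqrt{A + \frac{1}{\frac{2}{9} + A}}}{8}$)
$\left(E{\left(-546 \right)} + 560942\right) - 2273010 = \left(- \frac{\sqrt{\frac{9 - 546 \left(2 + 9 \left(-546\right)\right)}{2 + 9 \left(-546\right)}}}{8} + 560942\right) - 2273010 = \left(- \frac{\sqrt{\frac{9 - 546 \left(2 - 4914\right)}{2 - 4914}}}{8} + 560942\right) - 2273010 = \left(- \frac{\sqrt{\frac{9 - -2681952}{-4912}}}{8} + 560942\right) - 2273010 = \left(- \frac{\sqrt{- \frac{9 + 2681952}{4912}}}{8} + 560942\right) - 2273010 = \left(- \frac{\sqrt{\left(- \frac{1}{4912}\right) 2681961}}{8} + 560942\right) - 2273010 = \left(- \frac{\sqrt{- \frac{2681961}{4912}}}{8} + 560942\right) - 2273010 = \left(- \frac{\frac{1}{1228} i \sqrt{823362027}}{8} + 560942\right) - 2273010 = \left(- \frac{i \sqrt{823362027}}{9824} + 560942\right) - 2273010 = \left(560942 - \frac{i \sqrt{823362027}}{9824}\right) - 2273010 = -1712068 - \frac{i \sqrt{823362027}}{9824}$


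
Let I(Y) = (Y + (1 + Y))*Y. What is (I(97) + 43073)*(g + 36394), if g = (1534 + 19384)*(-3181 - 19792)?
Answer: -29786028686160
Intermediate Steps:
g = -480549214 (g = 20918*(-22973) = -480549214)
I(Y) = Y*(1 + 2*Y) (I(Y) = (1 + 2*Y)*Y = Y*(1 + 2*Y))
(I(97) + 43073)*(g + 36394) = (97*(1 + 2*97) + 43073)*(-480549214 + 36394) = (97*(1 + 194) + 43073)*(-480512820) = (97*195 + 43073)*(-480512820) = (18915 + 43073)*(-480512820) = 61988*(-480512820) = -29786028686160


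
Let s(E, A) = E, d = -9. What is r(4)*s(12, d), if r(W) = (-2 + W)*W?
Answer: 96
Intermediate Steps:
r(W) = W*(-2 + W)
r(4)*s(12, d) = (4*(-2 + 4))*12 = (4*2)*12 = 8*12 = 96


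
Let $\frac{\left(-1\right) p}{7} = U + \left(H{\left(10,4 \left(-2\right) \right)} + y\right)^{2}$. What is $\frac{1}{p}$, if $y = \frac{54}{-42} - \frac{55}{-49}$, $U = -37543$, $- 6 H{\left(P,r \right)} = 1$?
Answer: $\frac{12348}{3245057339} \approx 3.8052 \cdot 10^{-6}$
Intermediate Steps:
$H{\left(P,r \right)} = - \frac{1}{6}$ ($H{\left(P,r \right)} = \left(- \frac{1}{6}\right) 1 = - \frac{1}{6}$)
$y = - \frac{8}{49}$ ($y = 54 \left(- \frac{1}{42}\right) - - \frac{55}{49} = - \frac{9}{7} + \frac{55}{49} = - \frac{8}{49} \approx -0.16327$)
$p = \frac{3245057339}{12348}$ ($p = - 7 \left(-37543 + \left(- \frac{1}{6} - \frac{8}{49}\right)^{2}\right) = - 7 \left(-37543 + \left(- \frac{97}{294}\right)^{2}\right) = - 7 \left(-37543 + \frac{9409}{86436}\right) = \left(-7\right) \left(- \frac{3245057339}{86436}\right) = \frac{3245057339}{12348} \approx 2.628 \cdot 10^{5}$)
$\frac{1}{p} = \frac{1}{\frac{3245057339}{12348}} = \frac{12348}{3245057339}$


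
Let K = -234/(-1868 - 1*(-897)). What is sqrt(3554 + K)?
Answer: 28*sqrt(4274342)/971 ≈ 59.617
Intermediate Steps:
K = 234/971 (K = -234/(-1868 + 897) = -234/(-971) = -234*(-1/971) = 234/971 ≈ 0.24099)
sqrt(3554 + K) = sqrt(3554 + 234/971) = sqrt(3451168/971) = 28*sqrt(4274342)/971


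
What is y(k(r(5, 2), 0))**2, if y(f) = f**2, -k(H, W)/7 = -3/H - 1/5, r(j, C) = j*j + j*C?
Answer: 16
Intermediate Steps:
r(j, C) = j**2 + C*j
k(H, W) = 7/5 + 21/H (k(H, W) = -7*(-3/H - 1/5) = -7*(-1/5 - 3/H) = 7/5 + 21/H)
y(k(r(5, 2), 0))**2 = ((7/5 + 21/((5*(2 + 5))))**2)**2 = ((7/5 + 21/((5*7)))**2)**2 = ((7/5 + 21/35)**2)**2 = ((7/5 + 21*(1/35))**2)**2 = ((7/5 + 3/5)**2)**2 = (2**2)**2 = 4**2 = 16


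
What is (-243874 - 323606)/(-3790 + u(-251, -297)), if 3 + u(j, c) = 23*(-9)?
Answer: 14187/100 ≈ 141.87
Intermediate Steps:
u(j, c) = -210 (u(j, c) = -3 + 23*(-9) = -3 - 207 = -210)
(-243874 - 323606)/(-3790 + u(-251, -297)) = (-243874 - 323606)/(-3790 - 210) = -567480/(-4000) = -567480*(-1/4000) = 14187/100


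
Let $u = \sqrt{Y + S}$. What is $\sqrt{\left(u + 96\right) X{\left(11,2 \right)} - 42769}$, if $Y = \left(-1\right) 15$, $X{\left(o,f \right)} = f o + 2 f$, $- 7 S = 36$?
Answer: $\frac{\sqrt{-1973377 + 182 i \sqrt{987}}}{7} \approx 0.29073 + 200.68 i$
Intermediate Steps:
$S = - \frac{36}{7}$ ($S = \left(- \frac{1}{7}\right) 36 = - \frac{36}{7} \approx -5.1429$)
$X{\left(o,f \right)} = 2 f + f o$
$Y = -15$
$u = \frac{i \sqrt{987}}{7}$ ($u = \sqrt{-15 - \frac{36}{7}} = \sqrt{- \frac{141}{7}} = \frac{i \sqrt{987}}{7} \approx 4.4881 i$)
$\sqrt{\left(u + 96\right) X{\left(11,2 \right)} - 42769} = \sqrt{\left(\frac{i \sqrt{987}}{7} + 96\right) 2 \left(2 + 11\right) - 42769} = \sqrt{\left(96 + \frac{i \sqrt{987}}{7}\right) 2 \cdot 13 - 42769} = \sqrt{\left(96 + \frac{i \sqrt{987}}{7}\right) 26 - 42769} = \sqrt{\left(2496 + \frac{26 i \sqrt{987}}{7}\right) - 42769} = \sqrt{-40273 + \frac{26 i \sqrt{987}}{7}}$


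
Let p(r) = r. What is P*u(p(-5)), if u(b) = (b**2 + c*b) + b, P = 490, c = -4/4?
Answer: 12250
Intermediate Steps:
c = -1 (c = -4*1/4 = -1)
u(b) = b**2 (u(b) = (b**2 - b) + b = b**2)
P*u(p(-5)) = 490*(-5)**2 = 490*25 = 12250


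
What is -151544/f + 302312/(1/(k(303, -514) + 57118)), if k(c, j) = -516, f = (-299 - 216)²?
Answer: 4538387992568856/265225 ≈ 1.7111e+10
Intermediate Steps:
f = 265225 (f = (-515)² = 265225)
-151544/f + 302312/(1/(k(303, -514) + 57118)) = -151544/265225 + 302312/(1/(-516 + 57118)) = -151544*1/265225 + 302312/(1/56602) = -151544/265225 + 302312/(1/56602) = -151544/265225 + 302312*56602 = -151544/265225 + 17111463824 = 4538387992568856/265225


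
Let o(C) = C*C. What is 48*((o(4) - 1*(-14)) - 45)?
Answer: -720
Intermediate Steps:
o(C) = C²
48*((o(4) - 1*(-14)) - 45) = 48*((4² - 1*(-14)) - 45) = 48*((16 + 14) - 45) = 48*(30 - 45) = 48*(-15) = -720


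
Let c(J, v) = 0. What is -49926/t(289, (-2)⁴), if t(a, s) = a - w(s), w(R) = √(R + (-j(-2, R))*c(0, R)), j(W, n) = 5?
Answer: -16642/95 ≈ -175.18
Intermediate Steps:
w(R) = √R (w(R) = √(R - 1*5*0) = √(R - 5*0) = √(R + 0) = √R)
t(a, s) = a - √s
-49926/t(289, (-2)⁴) = -49926/(289 - √((-2)⁴)) = -49926/(289 - √16) = -49926/(289 - 1*4) = -49926/(289 - 4) = -49926/285 = -49926*1/285 = -16642/95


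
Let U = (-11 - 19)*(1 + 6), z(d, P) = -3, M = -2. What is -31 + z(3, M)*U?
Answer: 599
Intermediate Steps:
U = -210 (U = -30*7 = -210)
-31 + z(3, M)*U = -31 - 3*(-210) = -31 + 630 = 599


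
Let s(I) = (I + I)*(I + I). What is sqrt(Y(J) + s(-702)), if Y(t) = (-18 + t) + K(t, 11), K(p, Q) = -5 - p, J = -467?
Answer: sqrt(1971193) ≈ 1404.0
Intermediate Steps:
Y(t) = -23 (Y(t) = (-18 + t) + (-5 - t) = -23)
s(I) = 4*I**2 (s(I) = (2*I)*(2*I) = 4*I**2)
sqrt(Y(J) + s(-702)) = sqrt(-23 + 4*(-702)**2) = sqrt(-23 + 4*492804) = sqrt(-23 + 1971216) = sqrt(1971193)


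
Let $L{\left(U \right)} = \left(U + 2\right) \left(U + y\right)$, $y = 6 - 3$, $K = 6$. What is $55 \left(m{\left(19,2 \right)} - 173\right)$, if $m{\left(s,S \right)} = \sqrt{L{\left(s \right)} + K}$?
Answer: $-9515 + 330 \sqrt{13} \approx -8325.2$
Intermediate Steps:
$y = 3$
$L{\left(U \right)} = \left(2 + U\right) \left(3 + U\right)$ ($L{\left(U \right)} = \left(U + 2\right) \left(U + 3\right) = \left(2 + U\right) \left(3 + U\right)$)
$m{\left(s,S \right)} = \sqrt{12 + s^{2} + 5 s}$ ($m{\left(s,S \right)} = \sqrt{\left(6 + s^{2} + 5 s\right) + 6} = \sqrt{12 + s^{2} + 5 s}$)
$55 \left(m{\left(19,2 \right)} - 173\right) = 55 \left(\sqrt{12 + 19^{2} + 5 \cdot 19} - 173\right) = 55 \left(\sqrt{12 + 361 + 95} - 173\right) = 55 \left(\sqrt{468} - 173\right) = 55 \left(6 \sqrt{13} - 173\right) = 55 \left(-173 + 6 \sqrt{13}\right) = -9515 + 330 \sqrt{13}$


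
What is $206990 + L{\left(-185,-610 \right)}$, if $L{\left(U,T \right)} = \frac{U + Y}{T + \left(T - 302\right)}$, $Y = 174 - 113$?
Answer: $\frac{157519452}{761} \approx 2.0699 \cdot 10^{5}$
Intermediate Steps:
$Y = 61$ ($Y = 174 - 113 = 61$)
$L{\left(U,T \right)} = \frac{61 + U}{-302 + 2 T}$ ($L{\left(U,T \right)} = \frac{U + 61}{T + \left(T - 302\right)} = \frac{61 + U}{T + \left(T - 302\right)} = \frac{61 + U}{T + \left(-302 + T\right)} = \frac{61 + U}{-302 + 2 T}$)
$206990 + L{\left(-185,-610 \right)} = 206990 + \frac{61 - 185}{2 \left(-151 - 610\right)} = 206990 + \frac{1}{2} \frac{1}{-761} \left(-124\right) = 206990 + \frac{1}{2} \left(- \frac{1}{761}\right) \left(-124\right) = 206990 + \frac{62}{761} = \frac{157519452}{761}$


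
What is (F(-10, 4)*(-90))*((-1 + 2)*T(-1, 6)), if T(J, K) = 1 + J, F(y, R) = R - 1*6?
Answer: 0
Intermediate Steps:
F(y, R) = -6 + R (F(y, R) = R - 6 = -6 + R)
(F(-10, 4)*(-90))*((-1 + 2)*T(-1, 6)) = ((-6 + 4)*(-90))*((-1 + 2)*(1 - 1)) = (-2*(-90))*(1*0) = 180*0 = 0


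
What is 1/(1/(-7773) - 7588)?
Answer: -7773/58981525 ≈ -0.00013179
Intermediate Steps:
1/(1/(-7773) - 7588) = 1/(-1/7773 - 7588) = 1/(-58981525/7773) = -7773/58981525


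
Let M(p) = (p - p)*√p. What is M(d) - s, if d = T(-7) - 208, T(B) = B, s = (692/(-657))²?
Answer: -478864/431649 ≈ -1.1094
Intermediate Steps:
s = 478864/431649 (s = (692*(-1/657))² = (-692/657)² = 478864/431649 ≈ 1.1094)
d = -215 (d = -7 - 208 = -215)
M(p) = 0 (M(p) = 0*√p = 0)
M(d) - s = 0 - 1*478864/431649 = 0 - 478864/431649 = -478864/431649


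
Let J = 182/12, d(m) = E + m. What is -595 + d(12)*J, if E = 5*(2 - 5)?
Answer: -1281/2 ≈ -640.50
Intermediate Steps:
E = -15 (E = 5*(-3) = -15)
d(m) = -15 + m
J = 91/6 (J = 182*(1/12) = 91/6 ≈ 15.167)
-595 + d(12)*J = -595 + (-15 + 12)*(91/6) = -595 - 3*91/6 = -595 - 91/2 = -1281/2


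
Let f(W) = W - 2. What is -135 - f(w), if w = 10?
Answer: -143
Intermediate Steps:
f(W) = -2 + W
-135 - f(w) = -135 - (-2 + 10) = -135 - 1*8 = -135 - 8 = -143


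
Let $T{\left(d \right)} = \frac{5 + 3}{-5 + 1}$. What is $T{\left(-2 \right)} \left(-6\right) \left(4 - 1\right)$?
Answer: $36$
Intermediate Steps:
$T{\left(d \right)} = -2$ ($T{\left(d \right)} = \frac{8}{-4} = 8 \left(- \frac{1}{4}\right) = -2$)
$T{\left(-2 \right)} \left(-6\right) \left(4 - 1\right) = \left(-2\right) \left(-6\right) \left(4 - 1\right) = 12 \cdot 3 = 36$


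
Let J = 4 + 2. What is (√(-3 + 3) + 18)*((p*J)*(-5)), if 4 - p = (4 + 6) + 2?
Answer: 4320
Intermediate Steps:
J = 6
p = -8 (p = 4 - ((4 + 6) + 2) = 4 - (10 + 2) = 4 - 1*12 = 4 - 12 = -8)
(√(-3 + 3) + 18)*((p*J)*(-5)) = (√(-3 + 3) + 18)*(-8*6*(-5)) = (√0 + 18)*(-48*(-5)) = (0 + 18)*240 = 18*240 = 4320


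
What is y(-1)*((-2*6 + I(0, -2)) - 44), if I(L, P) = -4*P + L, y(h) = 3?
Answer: -144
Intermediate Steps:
I(L, P) = L - 4*P
y(-1)*((-2*6 + I(0, -2)) - 44) = 3*((-2*6 + (0 - 4*(-2))) - 44) = 3*((-12 + (0 + 8)) - 44) = 3*((-12 + 8) - 44) = 3*(-4 - 44) = 3*(-48) = -144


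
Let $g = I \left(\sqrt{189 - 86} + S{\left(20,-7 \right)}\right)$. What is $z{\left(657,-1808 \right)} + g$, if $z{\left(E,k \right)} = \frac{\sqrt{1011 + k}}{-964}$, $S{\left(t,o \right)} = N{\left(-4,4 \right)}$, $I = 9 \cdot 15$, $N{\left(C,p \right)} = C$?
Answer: $-540 + 135 \sqrt{103} - \frac{i \sqrt{797}}{964} \approx 830.1 - 0.029285 i$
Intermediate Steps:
$I = 135$
$S{\left(t,o \right)} = -4$
$z{\left(E,k \right)} = - \frac{\sqrt{1011 + k}}{964}$ ($z{\left(E,k \right)} = \sqrt{1011 + k} \left(- \frac{1}{964}\right) = - \frac{\sqrt{1011 + k}}{964}$)
$g = -540 + 135 \sqrt{103}$ ($g = 135 \left(\sqrt{189 - 86} - 4\right) = 135 \left(\sqrt{103} - 4\right) = 135 \left(-4 + \sqrt{103}\right) = -540 + 135 \sqrt{103} \approx 830.1$)
$z{\left(657,-1808 \right)} + g = - \frac{\sqrt{1011 - 1808}}{964} - \left(540 - 135 \sqrt{103}\right) = - \frac{\sqrt{-797}}{964} - \left(540 - 135 \sqrt{103}\right) = - \frac{i \sqrt{797}}{964} - \left(540 - 135 \sqrt{103}\right) = -540 + 135 \sqrt{103} - \frac{i \sqrt{797}}{964}$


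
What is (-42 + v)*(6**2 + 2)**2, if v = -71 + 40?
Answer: -105412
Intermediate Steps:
v = -31
(-42 + v)*(6**2 + 2)**2 = (-42 - 31)*(6**2 + 2)**2 = -73*(36 + 2)**2 = -73*38**2 = -73*1444 = -105412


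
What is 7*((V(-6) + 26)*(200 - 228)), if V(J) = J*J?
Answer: -12152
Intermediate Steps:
V(J) = J²
7*((V(-6) + 26)*(200 - 228)) = 7*(((-6)² + 26)*(200 - 228)) = 7*((36 + 26)*(-28)) = 7*(62*(-28)) = 7*(-1736) = -12152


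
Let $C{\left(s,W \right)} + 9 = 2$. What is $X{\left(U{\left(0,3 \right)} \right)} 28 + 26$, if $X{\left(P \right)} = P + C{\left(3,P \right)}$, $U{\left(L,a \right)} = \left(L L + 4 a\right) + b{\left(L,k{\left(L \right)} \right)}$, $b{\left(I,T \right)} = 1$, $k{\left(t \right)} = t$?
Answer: $194$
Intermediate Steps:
$C{\left(s,W \right)} = -7$ ($C{\left(s,W \right)} = -9 + 2 = -7$)
$U{\left(L,a \right)} = 1 + L^{2} + 4 a$ ($U{\left(L,a \right)} = \left(L L + 4 a\right) + 1 = \left(L^{2} + 4 a\right) + 1 = 1 + L^{2} + 4 a$)
$X{\left(P \right)} = -7 + P$ ($X{\left(P \right)} = P - 7 = -7 + P$)
$X{\left(U{\left(0,3 \right)} \right)} 28 + 26 = \left(-7 + \left(1 + 0^{2} + 4 \cdot 3\right)\right) 28 + 26 = \left(-7 + \left(1 + 0 + 12\right)\right) 28 + 26 = \left(-7 + 13\right) 28 + 26 = 6 \cdot 28 + 26 = 168 + 26 = 194$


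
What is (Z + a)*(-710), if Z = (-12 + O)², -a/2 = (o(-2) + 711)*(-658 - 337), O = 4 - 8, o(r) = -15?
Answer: -983560160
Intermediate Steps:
O = -4
a = 1385040 (a = -2*(-15 + 711)*(-658 - 337) = -1392*(-995) = -2*(-692520) = 1385040)
Z = 256 (Z = (-12 - 4)² = (-16)² = 256)
(Z + a)*(-710) = (256 + 1385040)*(-710) = 1385296*(-710) = -983560160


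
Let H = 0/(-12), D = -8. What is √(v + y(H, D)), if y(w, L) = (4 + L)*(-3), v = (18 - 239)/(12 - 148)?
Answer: √218/4 ≈ 3.6912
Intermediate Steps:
H = 0 (H = 0*(-1/12) = 0)
v = 13/8 (v = -221/(-136) = -221*(-1/136) = 13/8 ≈ 1.6250)
y(w, L) = -12 - 3*L
√(v + y(H, D)) = √(13/8 + (-12 - 3*(-8))) = √(13/8 + (-12 + 24)) = √(13/8 + 12) = √(109/8) = √218/4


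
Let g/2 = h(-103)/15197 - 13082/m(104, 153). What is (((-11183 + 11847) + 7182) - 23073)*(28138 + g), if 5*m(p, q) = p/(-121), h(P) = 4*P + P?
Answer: -83463966100539/30394 ≈ -2.7461e+9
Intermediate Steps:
h(P) = 5*P
m(p, q) = -p/605 (m(p, q) = (p/(-121))/5 = (p*(-1/121))/5 = (-p/121)/5 = -p/605)
g = 4626087485/30394 (g = 2*((5*(-103))/15197 - 13082/((-1/605*104))) = 2*(-515*1/15197 - 13082/(-104/605)) = 2*(-515/15197 - 13082*(-605/104)) = 2*(-515/15197 + 3957305/52) = 2*(4626087485/60788) = 4626087485/30394 ≈ 1.5220e+5)
(((-11183 + 11847) + 7182) - 23073)*(28138 + g) = (((-11183 + 11847) + 7182) - 23073)*(28138 + 4626087485/30394) = ((664 + 7182) - 23073)*(5481313857/30394) = (7846 - 23073)*(5481313857/30394) = -15227*5481313857/30394 = -83463966100539/30394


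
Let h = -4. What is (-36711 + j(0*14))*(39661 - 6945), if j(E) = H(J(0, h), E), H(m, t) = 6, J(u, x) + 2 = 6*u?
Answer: -1200840780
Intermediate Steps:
J(u, x) = -2 + 6*u
j(E) = 6
(-36711 + j(0*14))*(39661 - 6945) = (-36711 + 6)*(39661 - 6945) = -36705*32716 = -1200840780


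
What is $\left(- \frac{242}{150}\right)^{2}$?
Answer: $\frac{14641}{5625} \approx 2.6028$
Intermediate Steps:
$\left(- \frac{242}{150}\right)^{2} = \left(\left(-242\right) \frac{1}{150}\right)^{2} = \left(- \frac{121}{75}\right)^{2} = \frac{14641}{5625}$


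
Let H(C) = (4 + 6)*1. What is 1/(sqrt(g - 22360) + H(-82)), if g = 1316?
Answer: 5/10572 - I*sqrt(5261)/10572 ≈ 0.00047295 - 0.0068608*I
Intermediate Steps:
H(C) = 10 (H(C) = 10*1 = 10)
1/(sqrt(g - 22360) + H(-82)) = 1/(sqrt(1316 - 22360) + 10) = 1/(sqrt(-21044) + 10) = 1/(2*I*sqrt(5261) + 10) = 1/(10 + 2*I*sqrt(5261))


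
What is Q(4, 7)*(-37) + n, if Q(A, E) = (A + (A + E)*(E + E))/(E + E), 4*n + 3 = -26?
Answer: -11895/28 ≈ -424.82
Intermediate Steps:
n = -29/4 (n = -¾ + (¼)*(-26) = -¾ - 13/2 = -29/4 ≈ -7.2500)
Q(A, E) = (A + 2*E*(A + E))/(2*E) (Q(A, E) = (A + (A + E)*(2*E))/((2*E)) = (A + 2*E*(A + E))*(1/(2*E)) = (A + 2*E*(A + E))/(2*E))
Q(4, 7)*(-37) + n = (4 + 7 + (½)*4/7)*(-37) - 29/4 = (4 + 7 + (½)*4*(⅐))*(-37) - 29/4 = (4 + 7 + 2/7)*(-37) - 29/4 = (79/7)*(-37) - 29/4 = -2923/7 - 29/4 = -11895/28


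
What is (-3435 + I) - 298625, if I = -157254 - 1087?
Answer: -460401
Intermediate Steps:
I = -158341
(-3435 + I) - 298625 = (-3435 - 158341) - 298625 = -161776 - 298625 = -460401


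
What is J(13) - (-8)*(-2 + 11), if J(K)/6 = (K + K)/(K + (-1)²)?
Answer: 582/7 ≈ 83.143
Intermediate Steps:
J(K) = 12*K/(1 + K) (J(K) = 6*((K + K)/(K + (-1)²)) = 6*((2*K)/(K + 1)) = 6*((2*K)/(1 + K)) = 6*(2*K/(1 + K)) = 12*K/(1 + K))
J(13) - (-8)*(-2 + 11) = 12*13/(1 + 13) - (-8)*(-2 + 11) = 12*13/14 - (-8)*9 = 12*13*(1/14) - 1*(-72) = 78/7 + 72 = 582/7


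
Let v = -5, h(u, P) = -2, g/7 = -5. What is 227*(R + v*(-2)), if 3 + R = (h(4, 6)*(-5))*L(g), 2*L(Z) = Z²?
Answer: 1391964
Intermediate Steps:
g = -35 (g = 7*(-5) = -35)
L(Z) = Z²/2
R = 6122 (R = -3 + (-2*(-5))*((½)*(-35)²) = -3 + 10*((½)*1225) = -3 + 10*(1225/2) = -3 + 6125 = 6122)
227*(R + v*(-2)) = 227*(6122 - 5*(-2)) = 227*(6122 + 10) = 227*6132 = 1391964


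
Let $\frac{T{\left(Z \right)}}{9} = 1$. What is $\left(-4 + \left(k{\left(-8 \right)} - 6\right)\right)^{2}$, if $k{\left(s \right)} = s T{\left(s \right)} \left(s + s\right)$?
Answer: $1304164$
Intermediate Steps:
$T{\left(Z \right)} = 9$ ($T{\left(Z \right)} = 9 \cdot 1 = 9$)
$k{\left(s \right)} = 18 s^{2}$ ($k{\left(s \right)} = s 9 \left(s + s\right) = 9 s 2 s = 18 s^{2}$)
$\left(-4 + \left(k{\left(-8 \right)} - 6\right)\right)^{2} = \left(-4 + \left(18 \left(-8\right)^{2} - 6\right)\right)^{2} = \left(-4 + \left(18 \cdot 64 - 6\right)\right)^{2} = \left(-4 + \left(1152 - 6\right)\right)^{2} = \left(-4 + 1146\right)^{2} = 1142^{2} = 1304164$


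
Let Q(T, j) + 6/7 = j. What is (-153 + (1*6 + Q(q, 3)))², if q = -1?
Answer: 1028196/49 ≈ 20984.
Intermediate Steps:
Q(T, j) = -6/7 + j
(-153 + (1*6 + Q(q, 3)))² = (-153 + (1*6 + (-6/7 + 3)))² = (-153 + (6 + 15/7))² = (-153 + 57/7)² = (-1014/7)² = 1028196/49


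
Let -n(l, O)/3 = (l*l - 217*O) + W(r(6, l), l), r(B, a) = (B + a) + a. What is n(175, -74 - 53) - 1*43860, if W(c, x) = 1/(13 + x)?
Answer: -41061459/188 ≈ -2.1841e+5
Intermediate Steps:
r(B, a) = B + 2*a
n(l, O) = -3*l² - 3/(13 + l) + 651*O (n(l, O) = -3*((l*l - 217*O) + 1/(13 + l)) = -3*((l² - 217*O) + 1/(13 + l)) = -3*(l² + 1/(13 + l) - 217*O) = -3*l² - 3/(13 + l) + 651*O)
n(175, -74 - 53) - 1*43860 = 3*(-1 + (13 + 175)*(-1*175² + 217*(-74 - 53)))/(13 + 175) - 1*43860 = 3*(-1 + 188*(-1*30625 + 217*(-127)))/188 - 43860 = 3*(1/188)*(-1 + 188*(-30625 - 27559)) - 43860 = 3*(1/188)*(-1 + 188*(-58184)) - 43860 = 3*(1/188)*(-1 - 10938592) - 43860 = 3*(1/188)*(-10938593) - 43860 = -32815779/188 - 43860 = -41061459/188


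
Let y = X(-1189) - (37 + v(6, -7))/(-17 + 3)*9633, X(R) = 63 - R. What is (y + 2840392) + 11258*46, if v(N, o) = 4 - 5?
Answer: 23689978/7 ≈ 3.3843e+6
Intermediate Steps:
v(N, o) = -1
y = 182158/7 (y = (63 - 1*(-1189)) - (37 - 1)/(-17 + 3)*9633 = (63 + 1189) - 36/(-14)*9633 = 1252 - 36*(-1/14)*9633 = 1252 - (-18)*9633/7 = 1252 - 1*(-173394/7) = 1252 + 173394/7 = 182158/7 ≈ 26023.)
(y + 2840392) + 11258*46 = (182158/7 + 2840392) + 11258*46 = 20064902/7 + 517868 = 23689978/7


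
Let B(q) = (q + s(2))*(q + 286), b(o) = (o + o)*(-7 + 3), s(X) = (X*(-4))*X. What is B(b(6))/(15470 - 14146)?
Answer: -3808/331 ≈ -11.505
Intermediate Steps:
s(X) = -4*X² (s(X) = (-4*X)*X = -4*X²)
b(o) = -8*o (b(o) = (2*o)*(-4) = -8*o)
B(q) = (-16 + q)*(286 + q) (B(q) = (q - 4*2²)*(q + 286) = (q - 4*4)*(286 + q) = (q - 16)*(286 + q) = (-16 + q)*(286 + q))
B(b(6))/(15470 - 14146) = (-4576 + (-8*6)² + 270*(-8*6))/(15470 - 14146) = (-4576 + (-48)² + 270*(-48))/1324 = (-4576 + 2304 - 12960)*(1/1324) = -15232*1/1324 = -3808/331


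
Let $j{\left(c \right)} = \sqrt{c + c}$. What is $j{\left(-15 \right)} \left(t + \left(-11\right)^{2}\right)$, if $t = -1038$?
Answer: $- 917 i \sqrt{30} \approx - 5022.6 i$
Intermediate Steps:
$j{\left(c \right)} = \sqrt{2} \sqrt{c}$ ($j{\left(c \right)} = \sqrt{2 c} = \sqrt{2} \sqrt{c}$)
$j{\left(-15 \right)} \left(t + \left(-11\right)^{2}\right) = \sqrt{2} \sqrt{-15} \left(-1038 + \left(-11\right)^{2}\right) = \sqrt{2} i \sqrt{15} \left(-1038 + 121\right) = i \sqrt{30} \left(-917\right) = - 917 i \sqrt{30}$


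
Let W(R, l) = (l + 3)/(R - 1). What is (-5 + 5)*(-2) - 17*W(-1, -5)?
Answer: -17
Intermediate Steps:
W(R, l) = (3 + l)/(-1 + R)
(-5 + 5)*(-2) - 17*W(-1, -5) = (-5 + 5)*(-2) - 17*(3 - 5)/(-1 - 1) = 0*(-2) - 17*(-2)/(-2) = 0 - (-17)*(-2)/2 = 0 - 17*1 = 0 - 17 = -17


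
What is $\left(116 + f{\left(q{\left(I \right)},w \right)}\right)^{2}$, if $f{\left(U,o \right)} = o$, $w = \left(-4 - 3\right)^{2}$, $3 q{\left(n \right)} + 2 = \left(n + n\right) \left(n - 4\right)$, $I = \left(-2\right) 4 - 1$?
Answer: $27225$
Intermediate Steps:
$I = -9$ ($I = -8 - 1 = -9$)
$q{\left(n \right)} = - \frac{2}{3} + \frac{2 n \left(-4 + n\right)}{3}$ ($q{\left(n \right)} = - \frac{2}{3} + \frac{\left(n + n\right) \left(n - 4\right)}{3} = - \frac{2}{3} + \frac{2 n \left(-4 + n\right)}{3}$)
$w = 49$ ($w = \left(-7\right)^{2} = 49$)
$\left(116 + f{\left(q{\left(I \right)},w \right)}\right)^{2} = \left(116 + 49\right)^{2} = 165^{2} = 27225$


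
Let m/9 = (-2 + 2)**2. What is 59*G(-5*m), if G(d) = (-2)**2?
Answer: 236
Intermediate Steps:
m = 0 (m = 9*(-2 + 2)**2 = 9*0**2 = 9*0 = 0)
G(d) = 4
59*G(-5*m) = 59*4 = 236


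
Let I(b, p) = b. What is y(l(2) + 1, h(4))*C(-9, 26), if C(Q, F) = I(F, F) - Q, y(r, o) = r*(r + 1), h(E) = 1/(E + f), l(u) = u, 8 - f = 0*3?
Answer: 420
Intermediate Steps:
f = 8 (f = 8 - 0*3 = 8 - 1*0 = 8 + 0 = 8)
h(E) = 1/(8 + E) (h(E) = 1/(E + 8) = 1/(8 + E))
y(r, o) = r*(1 + r)
C(Q, F) = F - Q
y(l(2) + 1, h(4))*C(-9, 26) = ((2 + 1)*(1 + (2 + 1)))*(26 - 1*(-9)) = (3*(1 + 3))*(26 + 9) = (3*4)*35 = 12*35 = 420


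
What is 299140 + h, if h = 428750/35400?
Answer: 211799695/708 ≈ 2.9915e+5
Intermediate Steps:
h = 8575/708 (h = 428750*(1/35400) = 8575/708 ≈ 12.112)
299140 + h = 299140 + 8575/708 = 211799695/708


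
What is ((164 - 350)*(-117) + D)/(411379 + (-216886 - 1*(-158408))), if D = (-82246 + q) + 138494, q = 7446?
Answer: 85456/352901 ≈ 0.24215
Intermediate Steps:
D = 63694 (D = (-82246 + 7446) + 138494 = -74800 + 138494 = 63694)
((164 - 350)*(-117) + D)/(411379 + (-216886 - 1*(-158408))) = ((164 - 350)*(-117) + 63694)/(411379 + (-216886 - 1*(-158408))) = (-186*(-117) + 63694)/(411379 + (-216886 + 158408)) = (21762 + 63694)/(411379 - 58478) = 85456/352901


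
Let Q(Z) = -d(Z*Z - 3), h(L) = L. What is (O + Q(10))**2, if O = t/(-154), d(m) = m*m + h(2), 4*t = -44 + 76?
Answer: 525119071801/5929 ≈ 8.8568e+7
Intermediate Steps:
t = 8 (t = (-44 + 76)/4 = (1/4)*32 = 8)
d(m) = 2 + m**2 (d(m) = m*m + 2 = m**2 + 2 = 2 + m**2)
Q(Z) = -2 - (-3 + Z**2)**2 (Q(Z) = -(2 + (Z*Z - 3)**2) = -(2 + (Z**2 - 3)**2) = -(2 + (-3 + Z**2)**2) = -2 - (-3 + Z**2)**2)
O = -4/77 (O = 8/(-154) = 8*(-1/154) = -4/77 ≈ -0.051948)
(O + Q(10))**2 = (-4/77 + (-2 - (-3 + 10**2)**2))**2 = (-4/77 + (-2 - (-3 + 100)**2))**2 = (-4/77 + (-2 - 1*97**2))**2 = (-4/77 + (-2 - 1*9409))**2 = (-4/77 + (-2 - 9409))**2 = (-4/77 - 9411)**2 = (-724651/77)**2 = 525119071801/5929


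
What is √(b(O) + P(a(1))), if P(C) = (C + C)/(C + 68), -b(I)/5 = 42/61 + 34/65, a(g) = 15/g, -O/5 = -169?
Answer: I*√24678307498/65819 ≈ 2.3867*I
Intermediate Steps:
O = 845 (O = -5*(-169) = 845)
b(I) = -4804/793 (b(I) = -5*(42/61 + 34/65) = -5*4804/3965 = -4804/793)
P(C) = 2*C/(68 + C) (P(C) = (2*C)/(68 + C) = 2*C/(68 + C))
√(b(O) + P(a(1))) = √(-4804/793 + 2*(15/1)/(68 + 15/1)) = √(-4804/793 + 2*(15*1)/(68 + 15*1)) = √(-4804/793 + 2*15/(68 + 15)) = √(-4804/793 + 2*15/83) = √(-4804/793 + 2*15*(1/83)) = √(-4804/793 + 30/83) = √(-374942/65819) = I*√24678307498/65819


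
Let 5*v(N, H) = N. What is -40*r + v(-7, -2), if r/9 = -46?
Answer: 82793/5 ≈ 16559.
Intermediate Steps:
r = -414 (r = 9*(-46) = -414)
v(N, H) = N/5
-40*r + v(-7, -2) = -40*(-414) + (1/5)*(-7) = 16560 - 7/5 = 82793/5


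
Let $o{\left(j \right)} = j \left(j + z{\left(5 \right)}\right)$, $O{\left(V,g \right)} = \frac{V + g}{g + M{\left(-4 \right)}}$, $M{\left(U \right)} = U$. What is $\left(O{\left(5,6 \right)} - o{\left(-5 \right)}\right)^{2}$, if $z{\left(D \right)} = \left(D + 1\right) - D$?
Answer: $\frac{841}{4} \approx 210.25$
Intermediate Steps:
$z{\left(D \right)} = 1$ ($z{\left(D \right)} = \left(1 + D\right) - D = 1$)
$O{\left(V,g \right)} = \frac{V + g}{-4 + g}$ ($O{\left(V,g \right)} = \frac{V + g}{g - 4} = \frac{V + g}{-4 + g}$)
$o{\left(j \right)} = j \left(1 + j\right)$ ($o{\left(j \right)} = j \left(j + 1\right) = j \left(1 + j\right)$)
$\left(O{\left(5,6 \right)} - o{\left(-5 \right)}\right)^{2} = \left(\frac{5 + 6}{-4 + 6} - - 5 \left(1 - 5\right)\right)^{2} = \left(\frac{1}{2} \cdot 11 - \left(-5\right) \left(-4\right)\right)^{2} = \left(\frac{1}{2} \cdot 11 - 20\right)^{2} = \left(\frac{11}{2} - 20\right)^{2} = \left(- \frac{29}{2}\right)^{2} = \frac{841}{4}$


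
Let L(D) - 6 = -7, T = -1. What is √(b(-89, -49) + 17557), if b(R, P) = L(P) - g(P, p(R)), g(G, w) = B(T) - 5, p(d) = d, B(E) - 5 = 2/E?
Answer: √17558 ≈ 132.51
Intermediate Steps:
B(E) = 5 + 2/E
L(D) = -1 (L(D) = 6 - 7 = -1)
g(G, w) = -2 (g(G, w) = (5 + 2/(-1)) - 5 = (5 + 2*(-1)) - 5 = (5 - 2) - 5 = 3 - 5 = -2)
b(R, P) = 1 (b(R, P) = -1 - 1*(-2) = -1 + 2 = 1)
√(b(-89, -49) + 17557) = √(1 + 17557) = √17558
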